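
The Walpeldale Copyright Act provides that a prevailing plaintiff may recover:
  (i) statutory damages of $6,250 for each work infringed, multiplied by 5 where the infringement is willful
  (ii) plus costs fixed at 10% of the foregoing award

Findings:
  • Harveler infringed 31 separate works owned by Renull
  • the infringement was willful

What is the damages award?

Statutory damages: 31 × $6,250 = $193,750
Multiplied by 5: 5 × $193,750 = $968,750
Costs: 10% of $968,750 = $96,875
Award plus costs: $968,750 + $96,875 = $1,065,625

$1,065,625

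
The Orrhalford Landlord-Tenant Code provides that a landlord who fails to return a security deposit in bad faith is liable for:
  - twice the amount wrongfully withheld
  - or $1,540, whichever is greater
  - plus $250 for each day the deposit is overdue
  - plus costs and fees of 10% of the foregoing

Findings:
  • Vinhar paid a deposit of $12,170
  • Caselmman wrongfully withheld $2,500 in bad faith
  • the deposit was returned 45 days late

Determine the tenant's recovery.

Recovery: $17,875

Doubled: 2 × $2,500 = $5,000
Minimum $1,540: $5,000 meets the minimum, no increase.
Late-return penalty: 45 × $250 = $11,250
Damages plus late penalty: $5,000 + $11,250 = $16,250
Costs and fees: 10% of $16,250 = $1,625
Total recovery: $16,250 + $1,625 = $17,875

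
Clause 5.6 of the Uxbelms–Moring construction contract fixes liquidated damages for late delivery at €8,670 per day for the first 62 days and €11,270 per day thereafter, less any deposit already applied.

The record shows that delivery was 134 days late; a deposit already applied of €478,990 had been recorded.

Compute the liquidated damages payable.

First 62 days: 62 × €8,670 = €537,540
Remaining days: (134 − 62) × €11,270 = €811,440
Accrued per-day damages: €537,540 + €811,440 = €1,348,980
Less deposit already applied: €1,348,980 − €478,990 = €869,990

Liquidated damages: €869,990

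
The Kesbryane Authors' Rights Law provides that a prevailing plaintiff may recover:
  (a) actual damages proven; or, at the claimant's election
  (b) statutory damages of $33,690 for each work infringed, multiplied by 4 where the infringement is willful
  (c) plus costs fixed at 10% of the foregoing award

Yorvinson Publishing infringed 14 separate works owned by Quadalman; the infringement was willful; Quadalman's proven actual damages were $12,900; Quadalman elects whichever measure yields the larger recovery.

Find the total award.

Statutory damages: 14 × $33,690 = $471,660
Multiplied by 4: 4 × $471,660 = $1,886,640
Greater of actual damages ($12,900) or enhanced statutory damages ($1,886,640): $1,886,640
Costs: 10% of $1,886,640 = $188,664
Award plus costs: $1,886,640 + $188,664 = $2,075,304

$2,075,304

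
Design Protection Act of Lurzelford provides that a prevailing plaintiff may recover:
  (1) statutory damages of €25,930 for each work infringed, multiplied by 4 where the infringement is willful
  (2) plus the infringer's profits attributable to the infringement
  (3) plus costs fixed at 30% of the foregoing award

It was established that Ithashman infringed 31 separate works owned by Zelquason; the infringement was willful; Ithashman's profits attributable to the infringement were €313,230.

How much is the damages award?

€4,587,115

Statutory damages: 31 × €25,930 = €803,830
Multiplied by 4: 4 × €803,830 = €3,215,320
Combined award: €3,215,320 + €313,230 = €3,528,550
Costs: 30% of €3,528,550 = €1,058,565
Award plus costs: €3,528,550 + €1,058,565 = €4,587,115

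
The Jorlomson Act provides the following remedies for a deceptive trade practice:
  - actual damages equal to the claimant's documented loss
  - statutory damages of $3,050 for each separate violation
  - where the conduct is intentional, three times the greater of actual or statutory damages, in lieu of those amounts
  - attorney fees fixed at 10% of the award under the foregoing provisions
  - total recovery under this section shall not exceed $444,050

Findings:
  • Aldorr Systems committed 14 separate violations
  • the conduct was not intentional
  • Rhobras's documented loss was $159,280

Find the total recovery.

Total recovery: $222,178

Statutory damages: 14 × $3,050 = $42,700
Conduct not intentional: the in-lieu enhancement does not apply.
Actual plus statutory damages: $159,280 + $42,700 = $201,980
Attorney fees: 10% of $201,980 = $20,198
Total before cap: $201,980 + $20,198 = $222,178
Cap at $444,050: $222,178 is within the cap, no reduction.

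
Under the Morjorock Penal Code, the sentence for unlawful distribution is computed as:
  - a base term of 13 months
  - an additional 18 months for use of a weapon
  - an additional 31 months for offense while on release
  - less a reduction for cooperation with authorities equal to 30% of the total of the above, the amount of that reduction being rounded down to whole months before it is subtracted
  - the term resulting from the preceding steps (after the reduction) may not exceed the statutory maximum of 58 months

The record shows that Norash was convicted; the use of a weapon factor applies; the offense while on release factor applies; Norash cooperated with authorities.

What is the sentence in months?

44 months

Use of a weapon enhancement: +18 months
Offense while on release enhancement: +31 months
Adjusted term: 13 months + 18 months + 31 months = 62 months
Cooperation with authorities reduction: 30% of 62 months = 18 months (rounded down)
After reduction: 62 − 18 = 44 months
Cap at 58 months: 44 months is within the cap, no reduction.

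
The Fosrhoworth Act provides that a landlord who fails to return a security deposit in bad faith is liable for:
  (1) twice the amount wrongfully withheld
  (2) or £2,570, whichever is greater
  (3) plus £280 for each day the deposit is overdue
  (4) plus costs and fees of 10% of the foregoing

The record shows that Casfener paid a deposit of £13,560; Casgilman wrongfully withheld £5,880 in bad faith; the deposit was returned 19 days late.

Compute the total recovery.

Recovery: £18,788

Doubled: 2 × £5,880 = £11,760
Minimum £2,570: £11,760 meets the minimum, no increase.
Late-return penalty: 19 × £280 = £5,320
Damages plus late penalty: £11,760 + £5,320 = £17,080
Costs and fees: 10% of £17,080 = £1,708
Total recovery: £17,080 + £1,708 = £18,788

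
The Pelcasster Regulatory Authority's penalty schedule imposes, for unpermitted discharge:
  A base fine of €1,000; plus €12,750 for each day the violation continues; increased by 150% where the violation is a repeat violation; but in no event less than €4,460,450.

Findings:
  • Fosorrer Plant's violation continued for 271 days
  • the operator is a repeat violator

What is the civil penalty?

Per-day component: 271 × €12,750 = €3,455,250
Base plus per-day: €1,000 + €3,455,250 = €3,456,250
Enhancement: 150% of €3,456,250 = €5,184,375
Enhanced fine: €3,456,250 + €5,184,375 = €8,640,625
Minimum €4,460,450: €8,640,625 meets the minimum, no increase.

€8,640,625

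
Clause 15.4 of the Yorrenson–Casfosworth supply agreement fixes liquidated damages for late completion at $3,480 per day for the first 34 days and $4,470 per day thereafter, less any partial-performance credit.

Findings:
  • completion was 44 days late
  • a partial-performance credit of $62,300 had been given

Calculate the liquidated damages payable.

$100,720

First 34 days: 34 × $3,480 = $118,320
Remaining days: (44 − 34) × $4,470 = $44,700
Accrued per-day damages: $118,320 + $44,700 = $163,020
Less partial-performance credit: $163,020 − $62,300 = $100,720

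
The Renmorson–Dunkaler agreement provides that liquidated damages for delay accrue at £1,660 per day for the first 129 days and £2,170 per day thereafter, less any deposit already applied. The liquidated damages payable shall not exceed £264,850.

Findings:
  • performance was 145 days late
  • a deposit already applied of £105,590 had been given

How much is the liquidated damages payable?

First 129 days: 129 × £1,660 = £214,140
Remaining days: (145 − 129) × £2,170 = £34,720
Accrued per-day damages: £214,140 + £34,720 = £248,860
Less deposit already applied: £248,860 − £105,590 = £143,270
Cap at £264,850: £143,270 is within the cap, no reduction.

£143,270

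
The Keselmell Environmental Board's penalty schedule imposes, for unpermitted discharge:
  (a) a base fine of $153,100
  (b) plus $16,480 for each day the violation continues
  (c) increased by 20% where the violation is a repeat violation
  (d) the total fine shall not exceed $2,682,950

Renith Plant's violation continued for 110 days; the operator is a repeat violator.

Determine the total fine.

$2,359,080

Per-day component: 110 × $16,480 = $1,812,800
Base plus per-day: $153,100 + $1,812,800 = $1,965,900
Enhancement: 20% of $1,965,900 = $393,180
Enhanced fine: $1,965,900 + $393,180 = $2,359,080
Cap at $2,682,950: $2,359,080 is within the cap, no reduction.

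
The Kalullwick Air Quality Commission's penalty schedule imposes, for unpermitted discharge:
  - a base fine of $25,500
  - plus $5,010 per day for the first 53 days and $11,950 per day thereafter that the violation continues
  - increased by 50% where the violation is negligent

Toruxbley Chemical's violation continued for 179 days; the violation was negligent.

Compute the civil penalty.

First 53 days: 53 × $5,010 = $265,530
Remaining days: (179 − 53) × $11,950 = $1,505,700
Per-day component: $265,530 + $1,505,700 = $1,771,230
Base plus per-day: $25,500 + $1,771,230 = $1,796,730
Enhancement: 50% of $1,796,730 = $898,365
Enhanced fine: $1,796,730 + $898,365 = $2,695,095

Civil penalty: $2,695,095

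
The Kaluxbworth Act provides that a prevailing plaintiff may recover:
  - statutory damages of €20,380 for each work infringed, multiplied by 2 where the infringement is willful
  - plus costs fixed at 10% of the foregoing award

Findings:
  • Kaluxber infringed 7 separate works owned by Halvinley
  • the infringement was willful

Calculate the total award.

Statutory damages: 7 × €20,380 = €142,660
Doubled: 2 × €142,660 = €285,320
Costs: 10% of €285,320 = €28,532
Award plus costs: €285,320 + €28,532 = €313,852

€313,852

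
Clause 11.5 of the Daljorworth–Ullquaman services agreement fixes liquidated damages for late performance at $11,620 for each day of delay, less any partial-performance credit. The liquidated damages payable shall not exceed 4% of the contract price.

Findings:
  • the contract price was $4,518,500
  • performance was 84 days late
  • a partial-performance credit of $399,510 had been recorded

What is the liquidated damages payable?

Per-day damages: 84 × $11,620 = $976,080
Less partial-performance credit: $976,080 − $399,510 = $576,570
Cap: 4% of $4,518,500 = $180,740
Cap at $180,740: $576,570 exceeds the cap → $180,740

Liquidated damages: $180,740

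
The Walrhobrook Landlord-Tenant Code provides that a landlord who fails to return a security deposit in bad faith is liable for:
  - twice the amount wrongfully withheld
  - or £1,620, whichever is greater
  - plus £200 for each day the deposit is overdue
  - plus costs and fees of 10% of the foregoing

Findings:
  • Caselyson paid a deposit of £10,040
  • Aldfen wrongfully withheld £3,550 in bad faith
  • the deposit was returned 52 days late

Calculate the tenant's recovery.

Doubled: 2 × £3,550 = £7,100
Minimum £1,620: £7,100 meets the minimum, no increase.
Late-return penalty: 52 × £200 = £10,400
Damages plus late penalty: £7,100 + £10,400 = £17,500
Costs and fees: 10% of £17,500 = £1,750
Total recovery: £17,500 + £1,750 = £19,250

Recovery: £19,250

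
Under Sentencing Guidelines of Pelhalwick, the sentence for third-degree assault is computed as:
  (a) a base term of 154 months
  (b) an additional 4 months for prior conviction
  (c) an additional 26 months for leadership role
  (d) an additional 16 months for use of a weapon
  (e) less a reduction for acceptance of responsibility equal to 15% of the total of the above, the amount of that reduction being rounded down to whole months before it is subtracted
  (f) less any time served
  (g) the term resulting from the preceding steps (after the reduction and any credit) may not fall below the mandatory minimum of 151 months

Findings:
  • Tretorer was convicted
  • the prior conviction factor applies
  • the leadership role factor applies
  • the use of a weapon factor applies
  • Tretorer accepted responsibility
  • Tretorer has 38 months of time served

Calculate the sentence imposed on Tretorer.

151 months

Prior conviction enhancement: +4 months
Leadership role enhancement: +26 months
Use of a weapon enhancement: +16 months
Adjusted term: 154 months + 4 months + 26 months + 16 months = 200 months
Acceptance of responsibility reduction: 15% of 200 months = 30 months (rounded down)
After reduction: 200 − 30 = 170 months
Less time served: 170 months − 38 months = 132 months
Minimum 151 months: 132 months is below the minimum → 151 months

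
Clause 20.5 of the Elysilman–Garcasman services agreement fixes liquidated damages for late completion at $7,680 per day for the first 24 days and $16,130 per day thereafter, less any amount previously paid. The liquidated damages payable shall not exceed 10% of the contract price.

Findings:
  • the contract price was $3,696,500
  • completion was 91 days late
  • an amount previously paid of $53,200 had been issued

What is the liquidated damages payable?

$369,650

First 24 days: 24 × $7,680 = $184,320
Remaining days: (91 − 24) × $16,130 = $1,080,710
Accrued per-day damages: $184,320 + $1,080,710 = $1,265,030
Less amount previously paid: $1,265,030 − $53,200 = $1,211,830
Cap: 10% of $3,696,500 = $369,650
Cap at $369,650: $1,211,830 exceeds the cap → $369,650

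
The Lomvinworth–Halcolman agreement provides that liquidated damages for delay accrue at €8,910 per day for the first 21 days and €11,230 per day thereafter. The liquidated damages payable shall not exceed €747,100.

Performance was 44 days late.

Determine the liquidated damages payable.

First 21 days: 21 × €8,910 = €187,110
Remaining days: (44 − 21) × €11,230 = €258,290
Accrued per-day damages: €187,110 + €258,290 = €445,400
Cap at €747,100: €445,400 is within the cap, no reduction.

€445,400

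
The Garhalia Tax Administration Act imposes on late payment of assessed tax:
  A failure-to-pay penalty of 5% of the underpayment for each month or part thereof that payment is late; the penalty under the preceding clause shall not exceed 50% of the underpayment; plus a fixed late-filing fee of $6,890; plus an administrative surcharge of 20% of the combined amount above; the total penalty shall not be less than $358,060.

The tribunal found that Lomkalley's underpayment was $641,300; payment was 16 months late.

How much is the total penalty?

$393,048

Accrued rate: 5% × 16 = 80%, capped at 50% → 50%
Failure-to-pay penalty: 50% of $641,300 = $320,650
Penalty before surcharge: $320,650 + $6,890 = $327,540
Administrative surcharge: 20% of $327,540 = $65,508
Total penalty: $327,540 + $65,508 = $393,048
Minimum $358,060: $393,048 meets the minimum, no increase.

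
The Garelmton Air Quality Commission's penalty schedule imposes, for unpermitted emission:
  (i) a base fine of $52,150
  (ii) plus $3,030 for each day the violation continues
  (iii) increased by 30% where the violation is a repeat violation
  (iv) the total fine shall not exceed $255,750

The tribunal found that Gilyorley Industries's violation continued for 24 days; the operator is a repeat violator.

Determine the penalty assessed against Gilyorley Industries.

Per-day component: 24 × $3,030 = $72,720
Base plus per-day: $52,150 + $72,720 = $124,870
Enhancement: 30% of $124,870 = $37,461
Enhanced fine: $124,870 + $37,461 = $162,331
Cap at $255,750: $162,331 is within the cap, no reduction.

$162,331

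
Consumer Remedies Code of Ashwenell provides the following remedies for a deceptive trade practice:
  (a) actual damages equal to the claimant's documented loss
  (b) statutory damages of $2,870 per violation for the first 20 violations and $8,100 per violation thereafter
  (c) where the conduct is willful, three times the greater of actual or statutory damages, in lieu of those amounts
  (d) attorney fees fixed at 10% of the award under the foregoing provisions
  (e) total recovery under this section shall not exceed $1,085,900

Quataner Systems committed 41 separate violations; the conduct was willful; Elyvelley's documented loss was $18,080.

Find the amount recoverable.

$750,750

First 20 violations: 20 × $2,870 = $57,400
Remaining violations: (41 − 20) × $8,100 = $170,100
Statutory damages: $57,400 + $170,100 = $227,500
Greater of actual damages ($18,080) or statutory damages ($227,500): $227,500
Trebled: 3 × $227,500 = $682,500
Attorney fees: 10% of $682,500 = $68,250
Total before cap: $682,500 + $68,250 = $750,750
Cap at $1,085,900: $750,750 is within the cap, no reduction.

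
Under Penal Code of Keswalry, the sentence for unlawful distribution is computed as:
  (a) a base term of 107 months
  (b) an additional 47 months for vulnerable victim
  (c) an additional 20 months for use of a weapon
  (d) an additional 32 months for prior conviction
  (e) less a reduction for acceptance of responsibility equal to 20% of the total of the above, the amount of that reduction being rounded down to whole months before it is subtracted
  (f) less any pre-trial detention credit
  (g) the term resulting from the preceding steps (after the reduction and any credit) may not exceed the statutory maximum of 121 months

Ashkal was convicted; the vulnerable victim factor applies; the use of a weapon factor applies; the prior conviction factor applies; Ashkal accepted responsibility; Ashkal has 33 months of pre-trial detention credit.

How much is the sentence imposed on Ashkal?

Vulnerable victim enhancement: +47 months
Use of a weapon enhancement: +20 months
Prior conviction enhancement: +32 months
Adjusted term: 107 months + 47 months + 20 months + 32 months = 206 months
Acceptance of responsibility reduction: 20% of 206 months = 41 months (rounded down)
After reduction: 206 − 41 = 165 months
Less pre-trial detention credit: 165 months − 33 months = 132 months
Cap at 121 months: 132 months exceeds the cap → 121 months

Sentence: 121 months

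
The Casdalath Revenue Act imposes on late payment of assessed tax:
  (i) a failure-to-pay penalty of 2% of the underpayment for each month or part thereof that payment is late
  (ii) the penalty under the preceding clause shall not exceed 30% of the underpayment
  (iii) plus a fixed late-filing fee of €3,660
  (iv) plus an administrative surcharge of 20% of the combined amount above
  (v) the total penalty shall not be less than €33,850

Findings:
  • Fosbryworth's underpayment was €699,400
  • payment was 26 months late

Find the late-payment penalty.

€256,176

Accrued rate: 2% × 26 = 52%, capped at 30% → 30%
Failure-to-pay penalty: 30% of €699,400 = €209,820
Penalty before surcharge: €209,820 + €3,660 = €213,480
Administrative surcharge: 20% of €213,480 = €42,696
Total penalty: €213,480 + €42,696 = €256,176
Minimum €33,850: €256,176 meets the minimum, no increase.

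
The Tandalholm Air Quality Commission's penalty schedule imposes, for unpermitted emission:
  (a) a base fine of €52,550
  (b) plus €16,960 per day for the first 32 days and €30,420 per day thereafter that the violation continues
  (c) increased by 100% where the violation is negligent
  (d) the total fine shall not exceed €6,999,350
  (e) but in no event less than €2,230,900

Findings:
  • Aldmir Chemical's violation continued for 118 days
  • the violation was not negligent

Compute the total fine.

€3,211,390

First 32 days: 32 × €16,960 = €542,720
Remaining days: (118 − 32) × €30,420 = €2,616,120
Per-day component: €542,720 + €2,616,120 = €3,158,840
Base plus per-day: €52,550 + €3,158,840 = €3,211,390
The violation was not negligent: no 100% increase.
Cap at €6,999,350: €3,211,390 is within the cap, no reduction.
Minimum €2,230,900: €3,211,390 meets the minimum, no increase.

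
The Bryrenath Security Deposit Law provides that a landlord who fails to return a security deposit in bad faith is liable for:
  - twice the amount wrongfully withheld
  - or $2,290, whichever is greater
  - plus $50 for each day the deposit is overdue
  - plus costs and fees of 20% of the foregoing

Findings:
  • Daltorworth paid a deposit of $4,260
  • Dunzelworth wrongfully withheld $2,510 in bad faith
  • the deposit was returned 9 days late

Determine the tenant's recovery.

Doubled: 2 × $2,510 = $5,020
Minimum $2,290: $5,020 meets the minimum, no increase.
Late-return penalty: 9 × $50 = $450
Damages plus late penalty: $5,020 + $450 = $5,470
Costs and fees: 20% of $5,470 = $1,094
Total recovery: $5,470 + $1,094 = $6,564

$6,564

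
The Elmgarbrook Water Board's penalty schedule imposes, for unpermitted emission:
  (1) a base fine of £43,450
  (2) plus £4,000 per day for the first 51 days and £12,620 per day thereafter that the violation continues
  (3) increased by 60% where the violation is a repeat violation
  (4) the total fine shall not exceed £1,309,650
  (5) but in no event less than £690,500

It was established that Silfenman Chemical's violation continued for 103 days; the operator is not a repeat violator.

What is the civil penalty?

£903,690

First 51 days: 51 × £4,000 = £204,000
Remaining days: (103 − 51) × £12,620 = £656,240
Per-day component: £204,000 + £656,240 = £860,240
Base plus per-day: £43,450 + £860,240 = £903,690
The operator is not a repeat violator: no 60% increase.
Cap at £1,309,650: £903,690 is within the cap, no reduction.
Minimum £690,500: £903,690 meets the minimum, no increase.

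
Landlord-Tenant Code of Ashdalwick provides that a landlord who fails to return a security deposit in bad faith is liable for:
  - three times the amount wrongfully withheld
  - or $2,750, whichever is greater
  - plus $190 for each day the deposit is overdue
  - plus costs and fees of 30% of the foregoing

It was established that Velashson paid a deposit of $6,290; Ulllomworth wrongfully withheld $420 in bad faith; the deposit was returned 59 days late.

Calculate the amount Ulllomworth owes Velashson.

Trebled: 3 × $420 = $1,260
Minimum $2,750: $1,260 is below the minimum → $2,750
Late-return penalty: 59 × $190 = $11,210
Damages plus late penalty: $2,750 + $11,210 = $13,960
Costs and fees: 30% of $13,960 = $4,188
Total recovery: $13,960 + $4,188 = $18,148

Recovery: $18,148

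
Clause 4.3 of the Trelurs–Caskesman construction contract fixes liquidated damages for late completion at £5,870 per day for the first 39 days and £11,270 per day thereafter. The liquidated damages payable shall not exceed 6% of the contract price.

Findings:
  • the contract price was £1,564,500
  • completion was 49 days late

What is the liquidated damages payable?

£93,870

First 39 days: 39 × £5,870 = £228,930
Remaining days: (49 − 39) × £11,270 = £112,700
Accrued per-day damages: £228,930 + £112,700 = £341,630
Cap: 6% of £1,564,500 = £93,870
Cap at £93,870: £341,630 exceeds the cap → £93,870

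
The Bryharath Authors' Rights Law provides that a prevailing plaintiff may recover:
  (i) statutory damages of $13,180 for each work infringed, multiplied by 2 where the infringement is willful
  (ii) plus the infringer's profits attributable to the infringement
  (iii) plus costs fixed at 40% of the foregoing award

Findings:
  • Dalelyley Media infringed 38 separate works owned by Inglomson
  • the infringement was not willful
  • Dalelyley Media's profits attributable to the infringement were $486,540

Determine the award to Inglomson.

$1,382,332

Statutory damages: 38 × $13,180 = $500,840
Infringement not willful: no ×2 enhancement.
Combined award: $500,840 + $486,540 = $987,380
Costs: 40% of $987,380 = $394,952
Award plus costs: $987,380 + $394,952 = $1,382,332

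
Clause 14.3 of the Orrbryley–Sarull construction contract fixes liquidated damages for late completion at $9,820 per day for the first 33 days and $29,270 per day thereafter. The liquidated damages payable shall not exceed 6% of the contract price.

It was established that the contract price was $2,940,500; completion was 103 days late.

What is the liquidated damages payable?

First 33 days: 33 × $9,820 = $324,060
Remaining days: (103 − 33) × $29,270 = $2,048,900
Accrued per-day damages: $324,060 + $2,048,900 = $2,372,960
Cap: 6% of $2,940,500 = $176,430
Cap at $176,430: $2,372,960 exceeds the cap → $176,430

$176,430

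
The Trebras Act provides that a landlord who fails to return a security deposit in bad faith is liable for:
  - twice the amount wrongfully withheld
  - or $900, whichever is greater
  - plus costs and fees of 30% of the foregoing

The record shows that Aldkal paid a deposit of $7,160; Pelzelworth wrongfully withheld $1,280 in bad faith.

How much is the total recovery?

Doubled: 2 × $1,280 = $2,560
Minimum $900: $2,560 meets the minimum, no increase.
Costs and fees: 30% of $2,560 = $768
Total recovery: $2,560 + $768 = $3,328

$3,328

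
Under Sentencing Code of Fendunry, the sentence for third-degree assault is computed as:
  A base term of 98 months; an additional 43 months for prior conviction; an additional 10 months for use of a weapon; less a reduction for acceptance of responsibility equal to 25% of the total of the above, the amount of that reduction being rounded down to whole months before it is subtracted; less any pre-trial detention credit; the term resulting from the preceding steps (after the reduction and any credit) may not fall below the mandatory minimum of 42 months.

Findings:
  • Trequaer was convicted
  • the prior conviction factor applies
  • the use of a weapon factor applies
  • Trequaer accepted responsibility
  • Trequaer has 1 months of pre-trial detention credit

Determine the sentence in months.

113 months

Prior conviction enhancement: +43 months
Use of a weapon enhancement: +10 months
Adjusted term: 98 months + 43 months + 10 months = 151 months
Acceptance of responsibility reduction: 25% of 151 months = 37 months (rounded down)
After reduction: 151 − 37 = 114 months
Less pre-trial detention credit: 114 months − 1 months = 113 months
Minimum 42 months: 113 months meets the minimum, no increase.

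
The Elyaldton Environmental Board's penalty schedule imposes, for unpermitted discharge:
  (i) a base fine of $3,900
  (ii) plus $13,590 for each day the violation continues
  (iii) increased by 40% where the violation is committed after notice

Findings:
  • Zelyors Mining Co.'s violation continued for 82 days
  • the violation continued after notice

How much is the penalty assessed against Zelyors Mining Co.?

$1,565,592

Per-day component: 82 × $13,590 = $1,114,380
Base plus per-day: $3,900 + $1,114,380 = $1,118,280
Enhancement: 40% of $1,118,280 = $447,312
Enhanced fine: $1,118,280 + $447,312 = $1,565,592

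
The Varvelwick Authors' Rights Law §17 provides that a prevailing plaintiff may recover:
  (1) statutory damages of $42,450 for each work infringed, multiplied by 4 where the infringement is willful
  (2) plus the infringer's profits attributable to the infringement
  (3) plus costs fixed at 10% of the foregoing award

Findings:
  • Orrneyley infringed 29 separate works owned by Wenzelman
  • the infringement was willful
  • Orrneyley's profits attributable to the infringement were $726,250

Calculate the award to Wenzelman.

$6,215,495

Statutory damages: 29 × $42,450 = $1,231,050
Multiplied by 4: 4 × $1,231,050 = $4,924,200
Combined award: $4,924,200 + $726,250 = $5,650,450
Costs: 10% of $5,650,450 = $565,045
Award plus costs: $5,650,450 + $565,045 = $6,215,495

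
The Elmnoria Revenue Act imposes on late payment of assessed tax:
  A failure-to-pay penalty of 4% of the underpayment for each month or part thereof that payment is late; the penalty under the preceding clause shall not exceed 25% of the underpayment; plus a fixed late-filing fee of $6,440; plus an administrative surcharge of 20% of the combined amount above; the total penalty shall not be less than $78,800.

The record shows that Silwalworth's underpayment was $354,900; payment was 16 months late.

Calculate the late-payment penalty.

$114,198

Accrued rate: 4% × 16 = 64%, capped at 25% → 25%
Failure-to-pay penalty: 25% of $354,900 = $88,725
Penalty before surcharge: $88,725 + $6,440 = $95,165
Administrative surcharge: 20% of $95,165 = $19,033
Total penalty: $95,165 + $19,033 = $114,198
Minimum $78,800: $114,198 meets the minimum, no increase.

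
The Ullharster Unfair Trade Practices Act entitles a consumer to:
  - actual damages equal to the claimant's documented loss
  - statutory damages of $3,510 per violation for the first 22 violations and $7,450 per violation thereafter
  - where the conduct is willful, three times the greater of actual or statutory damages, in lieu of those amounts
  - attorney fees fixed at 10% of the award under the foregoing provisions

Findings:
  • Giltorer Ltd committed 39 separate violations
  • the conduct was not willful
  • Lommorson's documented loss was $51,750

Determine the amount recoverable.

First 22 violations: 22 × $3,510 = $77,220
Remaining violations: (39 − 22) × $7,450 = $126,650
Statutory damages: $77,220 + $126,650 = $203,870
Conduct not willful: the in-lieu enhancement does not apply.
Actual plus statutory damages: $51,750 + $203,870 = $255,620
Attorney fees: 10% of $255,620 = $25,562
Total recovery: $255,620 + $25,562 = $281,182

$281,182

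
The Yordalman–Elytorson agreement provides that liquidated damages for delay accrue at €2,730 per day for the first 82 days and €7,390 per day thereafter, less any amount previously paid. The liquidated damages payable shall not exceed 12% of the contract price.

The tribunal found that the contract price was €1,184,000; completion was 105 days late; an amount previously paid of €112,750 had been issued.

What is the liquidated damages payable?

€142,080

First 82 days: 82 × €2,730 = €223,860
Remaining days: (105 − 82) × €7,390 = €169,970
Accrued per-day damages: €223,860 + €169,970 = €393,830
Less amount previously paid: €393,830 − €112,750 = €281,080
Cap: 12% of €1,184,000 = €142,080
Cap at €142,080: €281,080 exceeds the cap → €142,080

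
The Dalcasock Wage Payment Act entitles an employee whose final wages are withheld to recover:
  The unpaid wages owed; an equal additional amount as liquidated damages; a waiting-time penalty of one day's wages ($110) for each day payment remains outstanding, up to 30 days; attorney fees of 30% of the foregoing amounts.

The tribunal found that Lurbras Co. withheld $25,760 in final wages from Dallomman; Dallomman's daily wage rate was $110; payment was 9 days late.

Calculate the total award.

Total award: $68,263

Liquidated damages (equal amount): $25,760
Penalty days: min(9, 30) = 9
Waiting-time penalty: 9 × $110 = $990
Subtotal: $25,760 + $25,760 + $990 = $52,510
Attorney fees: 30% of $52,510 = $15,753
Total award: $52,510 + $15,753 = $68,263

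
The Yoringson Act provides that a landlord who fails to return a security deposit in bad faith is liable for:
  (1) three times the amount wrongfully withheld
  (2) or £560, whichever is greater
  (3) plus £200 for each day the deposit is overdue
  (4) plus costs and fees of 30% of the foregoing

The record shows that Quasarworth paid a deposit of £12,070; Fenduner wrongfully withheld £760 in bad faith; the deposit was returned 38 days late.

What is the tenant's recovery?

Trebled: 3 × £760 = £2,280
Minimum £560: £2,280 meets the minimum, no increase.
Late-return penalty: 38 × £200 = £7,600
Damages plus late penalty: £2,280 + £7,600 = £9,880
Costs and fees: 30% of £9,880 = £2,964
Total recovery: £9,880 + £2,964 = £12,844

£12,844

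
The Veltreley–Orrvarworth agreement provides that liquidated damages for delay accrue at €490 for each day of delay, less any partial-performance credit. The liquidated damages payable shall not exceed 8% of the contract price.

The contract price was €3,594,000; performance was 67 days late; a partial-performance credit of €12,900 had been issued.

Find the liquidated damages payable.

Per-day damages: 67 × €490 = €32,830
Less partial-performance credit: €32,830 − €12,900 = €19,930
Cap: 8% of €3,594,000 = €287,520
Cap at €287,520: €19,930 is within the cap, no reduction.

Liquidated damages: €19,930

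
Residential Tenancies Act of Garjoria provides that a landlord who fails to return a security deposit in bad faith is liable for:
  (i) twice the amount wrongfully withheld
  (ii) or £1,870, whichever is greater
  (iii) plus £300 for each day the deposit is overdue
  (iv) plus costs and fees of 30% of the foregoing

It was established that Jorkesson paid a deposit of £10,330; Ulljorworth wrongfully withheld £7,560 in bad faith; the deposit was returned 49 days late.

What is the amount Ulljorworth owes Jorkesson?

£38,766

Doubled: 2 × £7,560 = £15,120
Minimum £1,870: £15,120 meets the minimum, no increase.
Late-return penalty: 49 × £300 = £14,700
Damages plus late penalty: £15,120 + £14,700 = £29,820
Costs and fees: 30% of £29,820 = £8,946
Total recovery: £29,820 + £8,946 = £38,766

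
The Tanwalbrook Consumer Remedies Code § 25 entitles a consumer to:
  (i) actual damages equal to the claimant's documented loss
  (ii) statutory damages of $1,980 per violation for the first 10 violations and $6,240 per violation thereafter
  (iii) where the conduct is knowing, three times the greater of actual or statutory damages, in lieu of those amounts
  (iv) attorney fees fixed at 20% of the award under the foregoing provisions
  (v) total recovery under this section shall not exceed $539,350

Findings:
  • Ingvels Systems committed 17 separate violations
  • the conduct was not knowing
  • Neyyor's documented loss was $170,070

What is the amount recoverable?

First 10 violations: 10 × $1,980 = $19,800
Remaining violations: (17 − 10) × $6,240 = $43,680
Statutory damages: $19,800 + $43,680 = $63,480
Conduct not knowing: the in-lieu enhancement does not apply.
Actual plus statutory damages: $170,070 + $63,480 = $233,550
Attorney fees: 20% of $233,550 = $46,710
Total before cap: $233,550 + $46,710 = $280,260
Cap at $539,350: $280,260 is within the cap, no reduction.

$280,260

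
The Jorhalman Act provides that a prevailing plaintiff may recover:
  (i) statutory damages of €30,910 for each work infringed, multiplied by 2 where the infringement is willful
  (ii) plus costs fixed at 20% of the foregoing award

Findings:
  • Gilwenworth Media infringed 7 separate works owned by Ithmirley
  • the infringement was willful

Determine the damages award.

Statutory damages: 7 × €30,910 = €216,370
Doubled: 2 × €216,370 = €432,740
Costs: 20% of €432,740 = €86,548
Award plus costs: €432,740 + €86,548 = €519,288

€519,288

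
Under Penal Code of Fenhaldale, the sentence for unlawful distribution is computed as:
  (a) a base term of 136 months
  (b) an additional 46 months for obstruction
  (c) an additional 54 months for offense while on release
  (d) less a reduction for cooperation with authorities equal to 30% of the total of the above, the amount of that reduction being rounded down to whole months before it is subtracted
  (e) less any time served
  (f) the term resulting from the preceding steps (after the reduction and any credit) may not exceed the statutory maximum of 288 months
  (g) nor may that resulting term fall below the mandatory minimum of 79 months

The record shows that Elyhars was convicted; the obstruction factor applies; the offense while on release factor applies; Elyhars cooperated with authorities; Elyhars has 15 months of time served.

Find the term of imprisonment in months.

Obstruction enhancement: +46 months
Offense while on release enhancement: +54 months
Adjusted term: 136 months + 46 months + 54 months = 236 months
Cooperation with authorities reduction: 30% of 236 months = 70 months (rounded down)
After reduction: 236 − 70 = 166 months
Less time served: 166 months − 15 months = 151 months
Cap at 288 months: 151 months is within the cap, no reduction.
Minimum 79 months: 151 months meets the minimum, no increase.

151 months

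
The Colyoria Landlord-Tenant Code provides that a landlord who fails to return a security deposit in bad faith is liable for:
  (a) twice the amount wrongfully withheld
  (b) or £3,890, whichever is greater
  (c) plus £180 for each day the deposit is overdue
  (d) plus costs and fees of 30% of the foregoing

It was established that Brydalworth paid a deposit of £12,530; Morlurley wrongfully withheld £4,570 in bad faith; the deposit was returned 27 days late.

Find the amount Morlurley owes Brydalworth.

£18,200

Doubled: 2 × £4,570 = £9,140
Minimum £3,890: £9,140 meets the minimum, no increase.
Late-return penalty: 27 × £180 = £4,860
Damages plus late penalty: £9,140 + £4,860 = £14,000
Costs and fees: 30% of £14,000 = £4,200
Total recovery: £14,000 + £4,200 = £18,200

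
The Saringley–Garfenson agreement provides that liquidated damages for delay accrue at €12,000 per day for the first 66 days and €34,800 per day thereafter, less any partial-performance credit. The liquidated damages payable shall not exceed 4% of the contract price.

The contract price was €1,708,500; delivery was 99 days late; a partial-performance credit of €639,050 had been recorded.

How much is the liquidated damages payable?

€68,340

First 66 days: 66 × €12,000 = €792,000
Remaining days: (99 − 66) × €34,800 = €1,148,400
Accrued per-day damages: €792,000 + €1,148,400 = €1,940,400
Less partial-performance credit: €1,940,400 − €639,050 = €1,301,350
Cap: 4% of €1,708,500 = €68,340
Cap at €68,340: €1,301,350 exceeds the cap → €68,340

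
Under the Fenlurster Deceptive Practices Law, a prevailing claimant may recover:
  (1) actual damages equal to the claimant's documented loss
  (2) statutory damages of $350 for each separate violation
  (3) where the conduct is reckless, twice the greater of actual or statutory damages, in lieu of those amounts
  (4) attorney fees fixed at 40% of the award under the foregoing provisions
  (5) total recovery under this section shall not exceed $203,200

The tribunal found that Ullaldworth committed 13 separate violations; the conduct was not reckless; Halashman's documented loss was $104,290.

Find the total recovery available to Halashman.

Statutory damages: 13 × $350 = $4,550
Conduct not reckless: the in-lieu enhancement does not apply.
Actual plus statutory damages: $104,290 + $4,550 = $108,840
Attorney fees: 40% of $108,840 = $43,536
Total before cap: $108,840 + $43,536 = $152,376
Cap at $203,200: $152,376 is within the cap, no reduction.

$152,376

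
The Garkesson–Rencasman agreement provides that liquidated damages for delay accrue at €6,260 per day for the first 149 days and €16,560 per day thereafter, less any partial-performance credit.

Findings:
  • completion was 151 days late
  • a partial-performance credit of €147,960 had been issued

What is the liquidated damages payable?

Liquidated damages: €817,900

First 149 days: 149 × €6,260 = €932,740
Remaining days: (151 − 149) × €16,560 = €33,120
Accrued per-day damages: €932,740 + €33,120 = €965,860
Less partial-performance credit: €965,860 − €147,960 = €817,900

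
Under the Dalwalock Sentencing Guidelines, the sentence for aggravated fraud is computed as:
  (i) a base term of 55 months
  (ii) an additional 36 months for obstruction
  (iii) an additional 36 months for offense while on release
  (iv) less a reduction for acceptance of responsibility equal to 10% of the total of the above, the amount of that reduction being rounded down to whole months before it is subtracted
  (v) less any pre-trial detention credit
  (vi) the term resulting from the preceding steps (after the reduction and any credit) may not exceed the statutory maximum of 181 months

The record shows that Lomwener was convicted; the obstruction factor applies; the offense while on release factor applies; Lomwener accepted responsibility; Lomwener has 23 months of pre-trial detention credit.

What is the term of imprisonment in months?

Obstruction enhancement: +36 months
Offense while on release enhancement: +36 months
Adjusted term: 55 months + 36 months + 36 months = 127 months
Acceptance of responsibility reduction: 10% of 127 months = 12 months (rounded down)
After reduction: 127 − 12 = 115 months
Less pre-trial detention credit: 115 months − 23 months = 92 months
Cap at 181 months: 92 months is within the cap, no reduction.

92 months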